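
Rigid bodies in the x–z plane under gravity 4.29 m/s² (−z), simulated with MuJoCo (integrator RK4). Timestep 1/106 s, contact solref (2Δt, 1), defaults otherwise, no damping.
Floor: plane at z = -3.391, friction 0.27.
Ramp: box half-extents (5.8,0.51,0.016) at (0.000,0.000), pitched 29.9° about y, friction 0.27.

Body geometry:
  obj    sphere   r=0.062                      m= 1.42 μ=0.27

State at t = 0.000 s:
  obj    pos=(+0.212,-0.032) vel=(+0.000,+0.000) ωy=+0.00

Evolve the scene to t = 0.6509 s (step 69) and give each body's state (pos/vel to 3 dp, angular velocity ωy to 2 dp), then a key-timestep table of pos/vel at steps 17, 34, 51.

State at t = 0.6509 s:
  obj    pos=(+0.493,-0.193) vel=(+0.862,-0.496) ωy=+16.03

Key-timestep trajectory:
   step    t(s)  obj.x    obj.z    obj.vx   obj.vz 
     17  0.1604   +0.229  -0.042  +0.213  -0.122
     34  0.3208   +0.280  -0.071  +0.425  -0.244
     51  0.4811   +0.365  -0.120  +0.637  -0.366


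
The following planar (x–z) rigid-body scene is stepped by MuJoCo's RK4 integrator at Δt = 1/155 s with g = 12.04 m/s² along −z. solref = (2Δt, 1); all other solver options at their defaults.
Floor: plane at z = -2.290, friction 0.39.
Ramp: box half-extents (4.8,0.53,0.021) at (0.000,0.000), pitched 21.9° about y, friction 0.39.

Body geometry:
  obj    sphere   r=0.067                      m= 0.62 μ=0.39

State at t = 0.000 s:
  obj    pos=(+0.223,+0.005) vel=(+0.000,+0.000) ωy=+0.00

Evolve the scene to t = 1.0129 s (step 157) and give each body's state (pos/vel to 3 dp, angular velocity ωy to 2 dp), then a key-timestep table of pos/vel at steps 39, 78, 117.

State at t = 1.0129 s:
  obj    pos=(+1.750,-0.609) vel=(+3.015,-1.212) ωy=+48.49

Key-timestep trajectory:
   step    t(s)  obj.x    obj.z    obj.vx   obj.vz 
     39  0.2516   +0.317  -0.033  +0.749  -0.301
     78  0.5032   +0.600  -0.146  +1.498  -0.602
    117  0.7548   +1.071  -0.336  +2.247  -0.903


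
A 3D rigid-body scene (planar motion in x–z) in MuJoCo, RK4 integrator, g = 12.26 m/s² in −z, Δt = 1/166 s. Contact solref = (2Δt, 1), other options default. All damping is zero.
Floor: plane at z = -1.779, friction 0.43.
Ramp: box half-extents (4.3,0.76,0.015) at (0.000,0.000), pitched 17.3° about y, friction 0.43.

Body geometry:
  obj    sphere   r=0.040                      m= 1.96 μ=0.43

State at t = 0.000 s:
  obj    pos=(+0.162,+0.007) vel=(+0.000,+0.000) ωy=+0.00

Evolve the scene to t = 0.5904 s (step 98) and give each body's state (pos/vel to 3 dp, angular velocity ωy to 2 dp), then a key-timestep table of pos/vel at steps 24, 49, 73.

State at t = 0.5904 s:
  obj    pos=(+0.595,-0.128) vel=(+1.468,-0.457) ωy=+38.42

Key-timestep trajectory:
   step    t(s)  obj.x    obj.z    obj.vx   obj.vz 
     24  0.1446   +0.188  -0.001  +0.360  -0.112
     49  0.2952   +0.270  -0.027  +0.734  -0.229
     73  0.4398   +0.402  -0.068  +1.093  -0.341


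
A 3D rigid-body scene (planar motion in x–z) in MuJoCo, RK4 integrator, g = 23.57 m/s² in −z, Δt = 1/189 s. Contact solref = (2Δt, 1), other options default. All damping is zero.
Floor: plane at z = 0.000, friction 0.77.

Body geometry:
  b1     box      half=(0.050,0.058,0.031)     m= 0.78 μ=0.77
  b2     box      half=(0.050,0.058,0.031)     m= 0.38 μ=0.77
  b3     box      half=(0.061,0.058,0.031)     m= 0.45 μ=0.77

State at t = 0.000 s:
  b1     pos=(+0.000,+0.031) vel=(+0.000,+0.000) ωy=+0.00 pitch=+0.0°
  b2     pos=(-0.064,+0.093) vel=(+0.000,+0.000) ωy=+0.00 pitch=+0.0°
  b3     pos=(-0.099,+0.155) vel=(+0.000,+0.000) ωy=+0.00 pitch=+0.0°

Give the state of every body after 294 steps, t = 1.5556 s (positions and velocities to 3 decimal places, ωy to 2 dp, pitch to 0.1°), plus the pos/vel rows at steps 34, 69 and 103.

State at t = 1.5556 s:
  b1     pos=(+0.000,+0.031) vel=(+0.000,+0.000) ωy=+0.00 pitch=+0.0°
  b2     pos=(-0.110,+0.050) vel=(+0.000,+0.000) ωy=+0.00 pitch=-90.0°
  b3     pos=(-0.300,+0.031) vel=(+0.000,+0.000) ωy=+0.00 pitch=+180.0°

Key-timestep trajectory:
   step    t(s)  b1.x    b1.z    b1.vx   b1.vz   b2.x    b2.z    b2.vx   b2.vz   b3.x    b3.z    b3.vx   b3.vz 
     34  0.1799   +0.000  +0.031  +0.000  +0.000   -0.114  +0.050  -0.375  +0.184   -0.194  +0.065  -0.622  -0.121
     69  0.3651   +0.000  +0.031  +0.000  +0.000   -0.105  +0.052  +0.051  +0.072   -0.235  +0.068  -0.052  +0.001
    103  0.5450   +0.000  +0.031  +0.000  +0.000   -0.110  +0.050  +0.000  +0.000   -0.256  +0.065  -0.309  -0.096


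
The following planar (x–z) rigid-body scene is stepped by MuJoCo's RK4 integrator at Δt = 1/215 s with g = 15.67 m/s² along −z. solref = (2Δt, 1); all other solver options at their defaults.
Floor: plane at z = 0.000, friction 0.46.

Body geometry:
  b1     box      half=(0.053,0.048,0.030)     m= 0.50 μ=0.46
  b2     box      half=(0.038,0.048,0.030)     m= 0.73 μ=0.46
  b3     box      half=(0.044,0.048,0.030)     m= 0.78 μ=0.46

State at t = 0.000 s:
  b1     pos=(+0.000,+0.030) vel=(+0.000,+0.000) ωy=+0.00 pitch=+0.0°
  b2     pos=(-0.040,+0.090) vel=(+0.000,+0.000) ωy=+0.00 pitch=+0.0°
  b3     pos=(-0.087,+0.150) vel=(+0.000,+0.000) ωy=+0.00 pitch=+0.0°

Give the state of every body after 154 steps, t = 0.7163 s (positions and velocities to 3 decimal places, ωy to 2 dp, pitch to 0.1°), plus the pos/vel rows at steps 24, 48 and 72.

State at t = 0.7163 s:
  b1     pos=(+0.000,+0.030) vel=(+0.000,+0.000) ωy=+0.00 pitch=+0.0°
  b2     pos=(-0.039,+0.090) vel=(+0.000,+0.000) ωy=+0.00 pitch=+0.0°
  b3     pos=(-0.125,+0.044) vel=(+0.000,+0.000) ωy=+0.00 pitch=-90.0°

Key-timestep trajectory:
   step    t(s)  b1.x    b1.z    b1.vx   b1.vz   b2.x    b2.z    b2.vx   b2.vz   b3.x    b3.z    b3.vx   b3.vz 
     24  0.1116   +0.000  +0.030  +0.001  +0.000   -0.042  +0.091  -0.029  +0.011   -0.104  +0.140  -0.310  -0.258
     48  0.2233   +0.000  +0.030  +0.000  +0.000   -0.039  +0.090  -0.002  +0.003   -0.138  +0.045  +0.073  +0.160
     72  0.3349   +0.000  +0.030  +0.000  +0.000   -0.039  +0.090  +0.000  +0.000   -0.122  +0.046  -0.028  -0.002


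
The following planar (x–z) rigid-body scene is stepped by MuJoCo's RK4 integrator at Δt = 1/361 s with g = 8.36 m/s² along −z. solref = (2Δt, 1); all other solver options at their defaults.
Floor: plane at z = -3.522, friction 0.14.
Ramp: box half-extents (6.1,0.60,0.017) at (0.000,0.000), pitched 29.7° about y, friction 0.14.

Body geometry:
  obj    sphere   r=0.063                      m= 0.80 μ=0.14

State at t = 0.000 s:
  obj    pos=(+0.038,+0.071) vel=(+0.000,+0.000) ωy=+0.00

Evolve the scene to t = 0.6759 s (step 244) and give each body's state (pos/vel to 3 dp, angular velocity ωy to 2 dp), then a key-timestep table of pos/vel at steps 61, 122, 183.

State at t = 0.6759 s:
  obj    pos=(+0.658,-0.283) vel=(+1.838,-1.039) ωy=+27.31

Key-timestep trajectory:
   step    t(s)  obj.x    obj.z    obj.vx   obj.vz 
     61  0.1690   +0.077  +0.048  +0.458  -0.262
    122  0.3380   +0.193  -0.018  +0.918  -0.522
    183  0.5069   +0.387  -0.128  +1.373  -0.794


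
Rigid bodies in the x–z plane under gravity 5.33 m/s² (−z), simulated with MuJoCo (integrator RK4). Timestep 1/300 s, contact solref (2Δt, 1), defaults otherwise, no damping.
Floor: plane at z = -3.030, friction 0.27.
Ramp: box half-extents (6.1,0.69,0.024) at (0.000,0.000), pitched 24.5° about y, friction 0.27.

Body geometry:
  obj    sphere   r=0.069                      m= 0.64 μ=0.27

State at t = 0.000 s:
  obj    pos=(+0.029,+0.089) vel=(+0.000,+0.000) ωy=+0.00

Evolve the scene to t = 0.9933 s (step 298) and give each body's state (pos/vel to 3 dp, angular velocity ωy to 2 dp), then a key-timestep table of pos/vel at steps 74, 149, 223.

State at t = 0.9933 s:
  obj    pos=(+0.738,-0.234) vel=(+1.427,-0.650) ωy=+22.73

Key-timestep trajectory:
   step    t(s)  obj.x    obj.z    obj.vx   obj.vz 
     74  0.2467   +0.073  +0.069  +0.354  -0.162
    149  0.4967   +0.206  +0.008  +0.714  -0.325
    223  0.7433   +0.426  -0.092  +1.068  -0.487


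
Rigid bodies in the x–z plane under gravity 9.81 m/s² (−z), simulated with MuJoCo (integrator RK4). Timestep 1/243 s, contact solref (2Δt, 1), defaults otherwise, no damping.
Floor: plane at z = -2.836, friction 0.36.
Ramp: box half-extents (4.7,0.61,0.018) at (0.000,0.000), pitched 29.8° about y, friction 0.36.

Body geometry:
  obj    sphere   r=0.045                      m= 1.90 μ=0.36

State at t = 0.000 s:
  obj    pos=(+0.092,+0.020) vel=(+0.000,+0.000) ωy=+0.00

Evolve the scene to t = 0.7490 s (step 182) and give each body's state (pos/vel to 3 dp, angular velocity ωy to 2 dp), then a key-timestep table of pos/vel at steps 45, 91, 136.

State at t = 0.7490 s:
  obj    pos=(+0.940,-0.466) vel=(+2.263,-1.296) ωy=+57.95

Key-timestep trajectory:
   step    t(s)  obj.x    obj.z    obj.vx   obj.vz 
     45  0.1852   +0.144  -0.010  +0.560  -0.321
     91  0.3745   +0.304  -0.101  +1.132  -0.648
    136  0.5597   +0.565  -0.251  +1.691  -0.969


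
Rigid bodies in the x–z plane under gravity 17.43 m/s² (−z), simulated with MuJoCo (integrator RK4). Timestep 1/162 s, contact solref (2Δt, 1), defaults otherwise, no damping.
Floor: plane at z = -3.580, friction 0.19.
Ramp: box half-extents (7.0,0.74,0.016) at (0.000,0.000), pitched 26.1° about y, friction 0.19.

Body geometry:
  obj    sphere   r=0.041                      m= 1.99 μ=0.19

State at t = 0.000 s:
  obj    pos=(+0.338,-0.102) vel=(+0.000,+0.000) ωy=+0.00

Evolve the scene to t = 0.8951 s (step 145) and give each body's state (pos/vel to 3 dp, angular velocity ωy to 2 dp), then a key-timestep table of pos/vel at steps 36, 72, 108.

State at t = 0.8951 s:
  obj    pos=(+2.309,-1.068) vel=(+4.403,-2.157) ωy=+119.53

Key-timestep trajectory:
   step    t(s)  obj.x    obj.z    obj.vx   obj.vz 
     36  0.2222   +0.460  -0.162  +1.094  -0.536
     72  0.4444   +0.824  -0.340  +2.187  -1.071
    108  0.6667   +1.431  -0.638  +3.280  -1.607


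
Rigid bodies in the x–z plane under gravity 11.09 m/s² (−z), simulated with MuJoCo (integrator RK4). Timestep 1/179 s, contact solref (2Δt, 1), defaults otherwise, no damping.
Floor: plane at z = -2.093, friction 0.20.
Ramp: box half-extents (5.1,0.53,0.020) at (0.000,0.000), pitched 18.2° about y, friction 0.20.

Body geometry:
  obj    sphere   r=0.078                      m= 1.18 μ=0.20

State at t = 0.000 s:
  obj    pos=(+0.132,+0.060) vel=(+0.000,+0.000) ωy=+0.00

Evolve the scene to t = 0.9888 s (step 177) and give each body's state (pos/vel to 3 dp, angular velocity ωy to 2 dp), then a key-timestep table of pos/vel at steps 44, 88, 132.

State at t = 0.9888 s:
  obj    pos=(+1.281,-0.318) vel=(+2.324,-0.764) ωy=+31.36

Key-timestep trajectory:
   step    t(s)  obj.x    obj.z    obj.vx   obj.vz 
     44  0.2458   +0.203  +0.036  +0.578  -0.190
     88  0.4916   +0.416  -0.034  +1.156  -0.380
    132  0.7374   +0.771  -0.150  +1.733  -0.570


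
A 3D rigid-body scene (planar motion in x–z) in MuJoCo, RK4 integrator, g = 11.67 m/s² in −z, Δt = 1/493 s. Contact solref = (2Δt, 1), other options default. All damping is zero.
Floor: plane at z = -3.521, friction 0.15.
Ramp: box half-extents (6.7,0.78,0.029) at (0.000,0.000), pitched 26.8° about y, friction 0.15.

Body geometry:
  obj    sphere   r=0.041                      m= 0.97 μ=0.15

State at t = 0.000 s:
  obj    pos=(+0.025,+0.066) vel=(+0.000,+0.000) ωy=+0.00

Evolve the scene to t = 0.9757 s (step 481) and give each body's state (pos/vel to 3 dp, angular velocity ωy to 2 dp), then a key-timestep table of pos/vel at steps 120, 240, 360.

State at t = 0.9757 s:
  obj    pos=(+1.622,-0.741) vel=(+3.273,-1.653) ωy=+89.43

Key-timestep trajectory:
   step    t(s)  obj.x    obj.z    obj.vx   obj.vz 
    120  0.2434   +0.124  +0.016  +0.817  -0.413
    240  0.4868   +0.423  -0.135  +1.633  -0.825
    360  0.7302   +0.919  -0.386  +2.450  -1.237


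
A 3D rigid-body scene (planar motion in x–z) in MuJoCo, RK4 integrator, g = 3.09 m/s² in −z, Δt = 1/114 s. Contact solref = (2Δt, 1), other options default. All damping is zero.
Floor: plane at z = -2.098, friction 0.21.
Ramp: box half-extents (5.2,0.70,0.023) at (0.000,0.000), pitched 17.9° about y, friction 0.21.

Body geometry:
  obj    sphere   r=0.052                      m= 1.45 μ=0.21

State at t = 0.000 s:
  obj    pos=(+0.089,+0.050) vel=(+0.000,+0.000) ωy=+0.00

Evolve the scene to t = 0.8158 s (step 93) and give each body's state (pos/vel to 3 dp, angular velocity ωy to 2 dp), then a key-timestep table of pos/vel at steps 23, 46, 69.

State at t = 0.8158 s:
  obj    pos=(+0.304,-0.019) vel=(+0.527,-0.170) ωy=+10.64

Key-timestep trajectory:
   step    t(s)  obj.x    obj.z    obj.vx   obj.vz 
     23  0.2018   +0.102  +0.046  +0.130  -0.042
     46  0.4035   +0.142  +0.033  +0.261  -0.084
     69  0.6053   +0.207  +0.012  +0.391  -0.126


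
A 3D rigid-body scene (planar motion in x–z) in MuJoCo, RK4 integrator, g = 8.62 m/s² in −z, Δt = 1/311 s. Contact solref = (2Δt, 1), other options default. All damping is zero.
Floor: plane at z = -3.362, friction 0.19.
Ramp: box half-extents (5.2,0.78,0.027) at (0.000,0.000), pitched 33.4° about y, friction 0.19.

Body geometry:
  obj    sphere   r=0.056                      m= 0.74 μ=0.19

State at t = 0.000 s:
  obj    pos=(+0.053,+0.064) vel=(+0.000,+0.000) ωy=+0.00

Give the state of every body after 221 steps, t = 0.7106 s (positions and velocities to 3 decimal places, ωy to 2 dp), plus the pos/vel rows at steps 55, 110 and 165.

State at t = 0.7106 s:
  obj    pos=(+0.768,-0.407) vel=(+2.011,-1.326) ωy=+43.00

Key-timestep trajectory:
   step    t(s)  obj.x    obj.z    obj.vx   obj.vz 
     55  0.1768   +0.098  +0.035  +0.502  -0.332
    110  0.3537   +0.231  -0.053  +1.002  -0.659
    165  0.5305   +0.452  -0.199  +1.501  -0.990


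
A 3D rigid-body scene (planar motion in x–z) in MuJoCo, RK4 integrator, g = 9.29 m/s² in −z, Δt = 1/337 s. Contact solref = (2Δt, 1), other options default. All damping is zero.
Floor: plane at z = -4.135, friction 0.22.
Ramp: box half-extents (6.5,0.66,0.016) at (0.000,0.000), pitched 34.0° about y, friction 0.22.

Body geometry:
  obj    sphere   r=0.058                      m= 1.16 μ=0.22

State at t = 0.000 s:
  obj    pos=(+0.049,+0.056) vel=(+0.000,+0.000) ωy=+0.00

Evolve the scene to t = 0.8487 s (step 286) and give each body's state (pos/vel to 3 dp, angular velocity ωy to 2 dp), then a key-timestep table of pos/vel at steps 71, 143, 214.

State at t = 0.8487 s:
  obj    pos=(+1.157,-0.691) vel=(+2.611,-1.761) ωy=+54.28

Key-timestep trajectory:
   step    t(s)  obj.x    obj.z    obj.vx   obj.vz 
     71  0.2107   +0.117  +0.010  +0.648  -0.437
    143  0.4243   +0.326  -0.131  +1.306  -0.881
    214  0.6350   +0.669  -0.362  +1.954  -1.318


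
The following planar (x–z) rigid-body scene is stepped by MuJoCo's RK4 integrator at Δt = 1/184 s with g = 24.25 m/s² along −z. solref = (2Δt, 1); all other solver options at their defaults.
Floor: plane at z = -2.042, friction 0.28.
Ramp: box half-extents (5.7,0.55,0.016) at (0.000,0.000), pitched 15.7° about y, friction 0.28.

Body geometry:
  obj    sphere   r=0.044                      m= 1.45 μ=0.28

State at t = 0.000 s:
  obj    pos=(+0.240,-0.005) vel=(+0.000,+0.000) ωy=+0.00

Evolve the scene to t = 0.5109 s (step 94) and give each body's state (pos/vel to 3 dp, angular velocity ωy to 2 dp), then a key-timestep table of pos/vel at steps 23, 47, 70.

State at t = 0.5109 s:
  obj    pos=(+0.829,-0.171) vel=(+2.305,-0.648) ωy=+54.40

Key-timestep trajectory:
   step    t(s)  obj.x    obj.z    obj.vx   obj.vz 
     23  0.1250   +0.275  -0.015  +0.564  -0.159
     47  0.2554   +0.387  -0.047  +1.153  -0.324
     70  0.3804   +0.567  -0.097  +1.717  -0.483


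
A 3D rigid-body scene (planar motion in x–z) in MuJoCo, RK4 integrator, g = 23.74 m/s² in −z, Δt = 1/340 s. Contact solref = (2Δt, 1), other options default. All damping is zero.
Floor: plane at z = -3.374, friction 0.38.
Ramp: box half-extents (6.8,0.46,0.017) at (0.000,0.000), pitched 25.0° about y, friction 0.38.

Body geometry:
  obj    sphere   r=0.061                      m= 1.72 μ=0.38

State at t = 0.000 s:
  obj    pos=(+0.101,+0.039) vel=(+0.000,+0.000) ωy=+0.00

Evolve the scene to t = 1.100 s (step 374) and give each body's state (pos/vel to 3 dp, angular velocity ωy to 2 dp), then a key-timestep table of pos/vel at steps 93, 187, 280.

State at t = 1.100 s:
  obj    pos=(+4.031,-1.793) vel=(+7.144,-3.332) ωy=+129.22

Key-timestep trajectory:
   step    t(s)  obj.x    obj.z    obj.vx   obj.vz 
     93  0.2735   +0.344  -0.074  +1.777  -0.829
    187  0.5500   +1.083  -0.419  +3.572  -1.666
    280  0.8235   +2.304  -0.988  +5.349  -2.494


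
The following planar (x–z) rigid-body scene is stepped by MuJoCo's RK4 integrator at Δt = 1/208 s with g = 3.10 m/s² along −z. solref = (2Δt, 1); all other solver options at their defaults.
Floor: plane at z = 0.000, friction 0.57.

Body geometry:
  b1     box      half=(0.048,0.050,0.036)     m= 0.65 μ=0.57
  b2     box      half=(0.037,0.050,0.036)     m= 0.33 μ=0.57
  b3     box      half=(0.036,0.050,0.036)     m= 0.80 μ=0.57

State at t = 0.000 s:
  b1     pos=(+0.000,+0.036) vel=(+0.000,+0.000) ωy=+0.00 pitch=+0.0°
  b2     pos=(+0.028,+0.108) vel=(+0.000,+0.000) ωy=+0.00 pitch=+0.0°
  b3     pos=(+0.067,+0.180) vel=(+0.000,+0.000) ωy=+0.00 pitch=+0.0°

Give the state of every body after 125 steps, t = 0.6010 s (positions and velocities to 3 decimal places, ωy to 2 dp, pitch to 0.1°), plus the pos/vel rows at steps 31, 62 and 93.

State at t = 0.6010 s:
  b1     pos=(+0.000,+0.036) vel=(+0.000,+0.000) ωy=+0.00 pitch=+0.0°
  b2     pos=(+0.064,+0.109) vel=(+0.183,-0.107) ωy=+4.10 pitch=+51.6°
  b3     pos=(+0.147,+0.122) vel=(+0.285,-0.486) ωy=+4.06 pitch=+51.5°

Key-timestep trajectory:
   step    t(s)  b1.x    b1.z    b1.vx   b1.vz   b2.x    b2.z    b2.vx   b2.vz   b3.x    b3.z    b3.vx   b3.vz 
     31  0.1490   +0.000  +0.036  +0.000  +0.000   +0.029  +0.109  +0.015  +0.008   +0.070  +0.179  +0.044  -0.009
     62  0.2981   +0.000  +0.036  +0.000  +0.000   +0.033  +0.110  +0.041  +0.016   +0.081  +0.176  +0.111  -0.035
     93  0.4471   +0.000  +0.036  +0.000  +0.000   +0.043  +0.113  +0.096  +0.013   +0.105  +0.165  +0.221  -0.136


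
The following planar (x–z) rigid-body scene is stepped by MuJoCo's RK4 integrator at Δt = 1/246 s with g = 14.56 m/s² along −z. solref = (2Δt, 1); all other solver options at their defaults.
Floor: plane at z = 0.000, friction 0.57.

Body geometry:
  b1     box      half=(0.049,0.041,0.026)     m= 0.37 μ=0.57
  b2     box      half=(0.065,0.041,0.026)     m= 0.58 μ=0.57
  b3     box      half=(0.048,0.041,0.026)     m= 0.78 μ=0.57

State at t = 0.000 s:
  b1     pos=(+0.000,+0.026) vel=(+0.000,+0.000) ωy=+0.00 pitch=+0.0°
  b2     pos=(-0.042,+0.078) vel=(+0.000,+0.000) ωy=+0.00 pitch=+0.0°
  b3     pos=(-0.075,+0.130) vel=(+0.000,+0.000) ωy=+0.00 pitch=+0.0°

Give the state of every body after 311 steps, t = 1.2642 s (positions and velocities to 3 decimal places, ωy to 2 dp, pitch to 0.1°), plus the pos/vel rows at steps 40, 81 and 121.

State at t = 1.2642 s:
  b1     pos=(+0.000,+0.026) vel=(+0.000,+0.000) ωy=+0.00 pitch=+0.0°
  b2     pos=(-0.163,+0.062) vel=(+0.000,+0.000) ωy=-0.01 pitch=-139.7°
  b3     pos=(-0.240,+0.026) vel=(+0.000,+0.000) ωy=+0.00 pitch=+180.0°

Key-timestep trajectory:
   step    t(s)  b1.x    b1.z    b1.vx   b1.vz   b2.x    b2.z    b2.vx   b2.vz   b3.x    b3.z    b3.vx   b3.vz 
     40  0.1626   +0.000  +0.026  +0.001  +0.000   -0.057  +0.078  -0.235  -0.069   -0.114  +0.103  -0.478  -0.586
     81  0.3293   +0.000  +0.026  +0.000  +0.000   -0.114  +0.068  -0.274  +0.092   -0.186  +0.055  -0.254  +0.017
    121  0.4919   +0.000  +0.026  +0.000  +0.000   -0.151  +0.067  -0.316  -0.098   -0.240  +0.024  +0.037  +0.120


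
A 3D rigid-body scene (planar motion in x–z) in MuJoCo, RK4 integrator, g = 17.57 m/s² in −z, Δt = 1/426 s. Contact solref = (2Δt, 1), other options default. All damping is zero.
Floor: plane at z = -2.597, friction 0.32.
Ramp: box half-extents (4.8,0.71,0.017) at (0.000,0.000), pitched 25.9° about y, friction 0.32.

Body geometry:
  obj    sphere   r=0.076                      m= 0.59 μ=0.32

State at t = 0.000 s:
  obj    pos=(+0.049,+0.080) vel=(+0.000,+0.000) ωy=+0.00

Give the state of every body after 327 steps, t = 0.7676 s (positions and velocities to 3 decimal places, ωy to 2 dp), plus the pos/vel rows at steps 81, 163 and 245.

State at t = 0.7676 s:
  obj    pos=(+1.502,-0.626) vel=(+3.785,-1.838) ωy=+55.36

Key-timestep trajectory:
   step    t(s)  obj.x    obj.z    obj.vx   obj.vz 
     81  0.1901   +0.138  +0.036  +0.938  -0.455
    163  0.3826   +0.410  -0.096  +1.887  -0.916
    245  0.5751   +0.865  -0.316  +2.836  -1.377


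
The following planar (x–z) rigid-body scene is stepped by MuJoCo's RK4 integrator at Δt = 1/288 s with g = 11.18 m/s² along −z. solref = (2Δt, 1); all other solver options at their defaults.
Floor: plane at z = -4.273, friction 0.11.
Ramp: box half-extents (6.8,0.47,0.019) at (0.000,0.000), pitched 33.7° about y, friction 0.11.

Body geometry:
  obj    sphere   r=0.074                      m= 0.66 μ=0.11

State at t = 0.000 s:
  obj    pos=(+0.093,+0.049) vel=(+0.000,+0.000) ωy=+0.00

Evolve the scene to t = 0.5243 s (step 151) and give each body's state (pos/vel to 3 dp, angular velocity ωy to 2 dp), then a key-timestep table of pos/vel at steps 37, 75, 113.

State at t = 0.5243 s:
  obj    pos=(+0.686,-0.346) vel=(+2.249,-1.529) ωy=+18.00

Key-timestep trajectory:
   step    t(s)  obj.x    obj.z    obj.vx   obj.vz 
     37  0.1285   +0.129  +0.026  +0.554  -0.370
     75  0.2604   +0.240  -0.048  +1.133  -0.730
    113  0.3924   +0.425  -0.172  +1.680  -1.150


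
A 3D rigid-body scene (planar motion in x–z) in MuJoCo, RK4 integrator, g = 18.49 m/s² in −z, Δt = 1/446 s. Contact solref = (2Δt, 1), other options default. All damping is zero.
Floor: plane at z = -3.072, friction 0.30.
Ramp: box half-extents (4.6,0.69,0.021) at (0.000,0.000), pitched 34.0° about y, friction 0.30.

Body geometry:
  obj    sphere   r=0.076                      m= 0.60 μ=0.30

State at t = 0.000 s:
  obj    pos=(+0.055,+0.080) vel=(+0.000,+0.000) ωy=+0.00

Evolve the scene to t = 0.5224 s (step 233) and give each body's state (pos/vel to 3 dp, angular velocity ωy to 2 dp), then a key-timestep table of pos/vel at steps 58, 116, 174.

State at t = 0.5224 s:
  obj    pos=(+0.891,-0.484) vel=(+3.199,-2.158) ωy=+50.76

Key-timestep trajectory:
   step    t(s)  obj.x    obj.z    obj.vx   obj.vz 
     58  0.1300   +0.107  +0.045  +0.796  -0.537
    116  0.2601   +0.262  -0.060  +1.593  -1.074
    174  0.3901   +0.521  -0.234  +2.389  -1.611


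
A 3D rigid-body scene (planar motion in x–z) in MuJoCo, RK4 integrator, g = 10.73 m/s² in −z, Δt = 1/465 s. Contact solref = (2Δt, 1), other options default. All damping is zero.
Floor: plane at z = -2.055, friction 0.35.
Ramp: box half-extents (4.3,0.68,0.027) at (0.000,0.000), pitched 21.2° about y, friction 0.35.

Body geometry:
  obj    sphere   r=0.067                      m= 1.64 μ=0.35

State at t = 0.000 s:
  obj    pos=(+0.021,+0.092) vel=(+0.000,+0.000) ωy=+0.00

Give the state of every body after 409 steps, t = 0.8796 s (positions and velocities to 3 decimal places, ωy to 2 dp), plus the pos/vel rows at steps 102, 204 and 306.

State at t = 0.8796 s:
  obj    pos=(+1.021,-0.295) vel=(+2.273,-0.882) ωy=+36.38

Key-timestep trajectory:
   step    t(s)  obj.x    obj.z    obj.vx   obj.vz 
    102  0.2194   +0.083  +0.068  +0.567  -0.220
    204  0.4387   +0.270  -0.004  +1.134  -0.440
    306  0.6581   +0.581  -0.124  +1.700  -0.660


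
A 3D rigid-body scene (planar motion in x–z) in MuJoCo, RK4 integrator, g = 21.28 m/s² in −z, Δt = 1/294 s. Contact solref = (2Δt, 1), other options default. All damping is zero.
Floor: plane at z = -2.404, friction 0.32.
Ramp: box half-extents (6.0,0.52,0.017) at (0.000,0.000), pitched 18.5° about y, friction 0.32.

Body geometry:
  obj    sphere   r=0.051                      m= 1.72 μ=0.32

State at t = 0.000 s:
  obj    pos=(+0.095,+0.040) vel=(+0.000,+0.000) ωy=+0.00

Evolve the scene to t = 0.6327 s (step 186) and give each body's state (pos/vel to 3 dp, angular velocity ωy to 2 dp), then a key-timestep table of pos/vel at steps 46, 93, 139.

State at t = 0.6327 s:
  obj    pos=(+1.010,-0.266) vel=(+2.894,-0.968) ωy=+59.82

Key-timestep trajectory:
   step    t(s)  obj.x    obj.z    obj.vx   obj.vz 
     46  0.1565   +0.151  +0.021  +0.716  -0.239
     93  0.3163   +0.324  -0.037  +1.447  -0.484
    139  0.4728   +0.606  -0.131  +2.163  -0.724


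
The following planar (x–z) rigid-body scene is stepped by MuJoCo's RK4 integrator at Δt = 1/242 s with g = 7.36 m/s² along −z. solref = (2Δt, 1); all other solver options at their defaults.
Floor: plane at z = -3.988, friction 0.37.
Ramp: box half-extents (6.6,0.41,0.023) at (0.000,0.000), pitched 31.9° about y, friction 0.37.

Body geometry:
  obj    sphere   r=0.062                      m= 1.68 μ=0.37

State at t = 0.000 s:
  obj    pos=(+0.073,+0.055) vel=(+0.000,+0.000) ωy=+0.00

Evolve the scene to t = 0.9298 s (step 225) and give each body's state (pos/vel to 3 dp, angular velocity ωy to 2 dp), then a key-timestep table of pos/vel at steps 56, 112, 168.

State at t = 0.9298 s:
  obj    pos=(+1.092,-0.580) vel=(+2.193,-1.365) ωy=+41.65

Key-timestep trajectory:
   step    t(s)  obj.x    obj.z    obj.vx   obj.vz 
     56  0.2314   +0.136  +0.015  +0.546  -0.340
    112  0.4628   +0.326  -0.103  +1.092  -0.679
    168  0.6942   +0.641  -0.299  +1.637  -1.019


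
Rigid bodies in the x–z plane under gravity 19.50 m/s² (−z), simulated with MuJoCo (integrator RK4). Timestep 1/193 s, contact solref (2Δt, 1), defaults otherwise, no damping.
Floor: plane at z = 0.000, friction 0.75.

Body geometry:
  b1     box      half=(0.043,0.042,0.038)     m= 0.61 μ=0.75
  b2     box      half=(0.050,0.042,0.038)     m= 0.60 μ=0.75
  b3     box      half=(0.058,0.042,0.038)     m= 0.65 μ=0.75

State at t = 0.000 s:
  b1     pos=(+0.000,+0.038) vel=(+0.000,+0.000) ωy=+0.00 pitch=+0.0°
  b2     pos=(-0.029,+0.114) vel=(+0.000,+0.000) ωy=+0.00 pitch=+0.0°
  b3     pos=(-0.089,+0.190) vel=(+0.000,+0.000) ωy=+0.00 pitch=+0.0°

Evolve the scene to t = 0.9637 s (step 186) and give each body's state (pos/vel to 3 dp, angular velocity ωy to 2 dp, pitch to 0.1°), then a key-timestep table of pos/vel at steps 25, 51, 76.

State at t = 0.9637 s:
  b1     pos=(+0.000,+0.038) vel=(+0.000,+0.000) ωy=+0.00 pitch=+0.0°
  b2     pos=(-0.086,+0.050) vel=(+0.000,+0.000) ωy=+0.00 pitch=-90.0°
  b3     pos=(-0.309,+0.038) vel=(+0.000,+0.000) ωy=+0.00 pitch=+180.0°

Key-timestep trajectory:
   step    t(s)  b1.x    b1.z    b1.vx   b1.vz   b2.x    b2.z    b2.vx   b2.vz   b3.x    b3.z    b3.vx   b3.vz 
     25  0.1295   +0.000  +0.038  +0.002  +0.000   -0.042  +0.116  -0.254  +0.006   -0.125  +0.167  -0.589  -0.522
     51  0.2642   +0.000  +0.038  +0.000  +0.000   -0.095  +0.049  +0.093  -0.051   -0.222  +0.060  -0.505  +0.389
     76  0.3938   +0.000  +0.038  +0.000  +0.000   -0.086  +0.050  +0.003  +0.003   -0.283  +0.060  -0.588  -0.310


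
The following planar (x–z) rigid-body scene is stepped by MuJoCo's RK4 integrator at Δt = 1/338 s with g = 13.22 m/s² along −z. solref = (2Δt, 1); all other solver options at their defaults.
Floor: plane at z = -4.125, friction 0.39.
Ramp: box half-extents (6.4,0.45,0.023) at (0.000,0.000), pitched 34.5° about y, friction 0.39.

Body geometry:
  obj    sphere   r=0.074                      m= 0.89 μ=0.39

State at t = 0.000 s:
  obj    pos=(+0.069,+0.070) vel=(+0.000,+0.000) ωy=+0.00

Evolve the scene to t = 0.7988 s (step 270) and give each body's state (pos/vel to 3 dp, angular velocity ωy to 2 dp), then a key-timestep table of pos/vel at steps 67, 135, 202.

State at t = 0.7988 s:
  obj    pos=(+1.476,-0.896) vel=(+3.521,-2.420) ωy=+57.73

Key-timestep trajectory:
   step    t(s)  obj.x    obj.z    obj.vx   obj.vz 
     67  0.1982   +0.156  +0.011  +0.874  -0.601
    135  0.3994   +0.421  -0.171  +1.761  -1.210
    202  0.5976   +0.856  -0.471  +2.634  -1.811


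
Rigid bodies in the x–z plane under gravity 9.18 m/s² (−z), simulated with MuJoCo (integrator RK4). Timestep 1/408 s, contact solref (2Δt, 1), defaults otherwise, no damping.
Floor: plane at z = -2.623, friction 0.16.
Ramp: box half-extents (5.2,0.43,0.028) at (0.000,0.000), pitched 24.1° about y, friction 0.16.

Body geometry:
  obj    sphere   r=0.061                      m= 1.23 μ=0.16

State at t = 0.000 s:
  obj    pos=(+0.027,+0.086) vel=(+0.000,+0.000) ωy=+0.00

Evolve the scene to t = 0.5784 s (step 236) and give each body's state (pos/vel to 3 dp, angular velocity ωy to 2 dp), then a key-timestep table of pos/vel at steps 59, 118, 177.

State at t = 0.5784 s:
  obj    pos=(+0.436,-0.097) vel=(+1.414,-0.632) ωy=+25.38

Key-timestep trajectory:
   step    t(s)  obj.x    obj.z    obj.vx   obj.vz 
     59  0.1446   +0.052  +0.074  +0.354  -0.158
    118  0.2892   +0.129  +0.040  +0.707  -0.316
    177  0.4338   +0.257  -0.017  +1.060  -0.474


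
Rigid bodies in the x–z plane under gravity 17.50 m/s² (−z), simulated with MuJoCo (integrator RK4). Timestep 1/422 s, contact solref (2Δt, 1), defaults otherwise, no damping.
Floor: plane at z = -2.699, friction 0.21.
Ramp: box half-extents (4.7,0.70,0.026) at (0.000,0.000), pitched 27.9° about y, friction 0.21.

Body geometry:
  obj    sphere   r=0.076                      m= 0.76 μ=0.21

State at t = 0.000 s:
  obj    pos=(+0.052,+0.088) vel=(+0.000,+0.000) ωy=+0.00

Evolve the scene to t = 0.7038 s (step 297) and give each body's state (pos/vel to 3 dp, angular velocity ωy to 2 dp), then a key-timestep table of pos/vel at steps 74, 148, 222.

State at t = 0.7038 s:
  obj    pos=(+1.332,-0.590) vel=(+3.638,-1.926) ωy=+54.16

Key-timestep trajectory:
   step    t(s)  obj.x    obj.z    obj.vx   obj.vz 
     74  0.1754   +0.131  +0.046  +0.907  -0.480
    148  0.3507   +0.370  -0.080  +1.813  -0.960
    222  0.5261   +0.767  -0.291  +2.720  -1.440


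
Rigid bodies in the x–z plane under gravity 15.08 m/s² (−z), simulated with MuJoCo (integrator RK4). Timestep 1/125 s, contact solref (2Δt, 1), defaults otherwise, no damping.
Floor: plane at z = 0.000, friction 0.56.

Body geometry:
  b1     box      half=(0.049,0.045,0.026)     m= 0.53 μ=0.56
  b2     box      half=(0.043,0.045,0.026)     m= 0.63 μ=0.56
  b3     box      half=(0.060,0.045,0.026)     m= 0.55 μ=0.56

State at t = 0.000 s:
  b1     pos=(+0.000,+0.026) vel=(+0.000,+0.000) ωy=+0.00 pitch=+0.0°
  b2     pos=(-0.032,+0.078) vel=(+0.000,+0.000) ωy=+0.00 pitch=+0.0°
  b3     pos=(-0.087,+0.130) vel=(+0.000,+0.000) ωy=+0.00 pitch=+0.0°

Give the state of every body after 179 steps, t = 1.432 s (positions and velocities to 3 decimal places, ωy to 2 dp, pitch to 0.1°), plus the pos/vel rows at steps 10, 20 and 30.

State at t = 1.432 s:
  b1     pos=(+0.000,+0.026) vel=(+0.000,+0.000) ωy=+0.00 pitch=+0.0°
  b2     pos=(-0.032,+0.078) vel=(+0.000,+0.000) ωy=+0.00 pitch=+0.0°
  b3     pos=(-0.114,+0.060) vel=(+0.000,+0.000) ωy=+0.00 pitch=-90.0°

Key-timestep trajectory:
   step    t(s)  b1.x    b1.z    b1.vx   b1.vz   b2.x    b2.z    b2.vx   b2.vz   b3.x    b3.z    b3.vx   b3.vz 
     10  0.0800   +0.000  +0.026  +0.000  +0.002   -0.032  +0.078  +0.001  +0.004   -0.094  +0.125  -0.170  -0.125
     20  0.1600   +0.000  +0.026  +0.000  +0.000   -0.032  +0.078  -0.002  +0.002   -0.110  +0.090  -0.215  -0.943
     30  0.2400   +0.000  +0.026  +0.000  +0.000   -0.032  +0.078  +0.000  +0.000   -0.115  +0.058  +0.041  +0.087


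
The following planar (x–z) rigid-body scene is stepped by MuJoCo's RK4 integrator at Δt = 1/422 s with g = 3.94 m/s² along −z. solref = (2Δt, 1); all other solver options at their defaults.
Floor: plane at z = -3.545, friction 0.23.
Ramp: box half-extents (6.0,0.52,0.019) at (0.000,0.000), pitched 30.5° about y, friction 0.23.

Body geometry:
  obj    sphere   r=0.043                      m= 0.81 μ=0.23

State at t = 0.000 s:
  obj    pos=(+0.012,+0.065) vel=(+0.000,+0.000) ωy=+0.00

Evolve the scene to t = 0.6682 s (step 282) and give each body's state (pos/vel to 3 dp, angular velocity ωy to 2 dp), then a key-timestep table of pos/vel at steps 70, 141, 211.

State at t = 0.6682 s:
  obj    pos=(+0.287,-0.097) vel=(+0.822,-0.484) ωy=+22.19

Key-timestep trajectory:
   step    t(s)  obj.x    obj.z    obj.vx   obj.vz 
     70  0.1659   +0.029  +0.055  +0.204  -0.120
    141  0.3341   +0.081  +0.024  +0.411  -0.242
    211  0.5000   +0.166  -0.026  +0.615  -0.363


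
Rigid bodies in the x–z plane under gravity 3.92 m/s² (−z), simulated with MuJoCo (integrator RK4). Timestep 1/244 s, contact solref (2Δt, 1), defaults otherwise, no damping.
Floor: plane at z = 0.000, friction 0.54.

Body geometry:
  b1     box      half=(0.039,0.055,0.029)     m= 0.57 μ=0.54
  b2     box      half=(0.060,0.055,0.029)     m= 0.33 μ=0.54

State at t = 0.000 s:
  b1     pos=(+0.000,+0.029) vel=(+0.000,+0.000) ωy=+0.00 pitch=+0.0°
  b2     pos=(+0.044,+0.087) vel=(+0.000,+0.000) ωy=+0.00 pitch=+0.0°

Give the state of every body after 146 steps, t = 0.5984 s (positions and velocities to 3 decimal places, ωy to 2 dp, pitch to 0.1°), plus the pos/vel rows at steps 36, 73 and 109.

State at t = 0.5984 s:
  b1     pos=(+0.000,+0.029) vel=(+0.000,+0.000) ωy=+0.00 pitch=+0.0°
  b2     pos=(+0.108,+0.062) vel=(+0.142,+0.072) ωy=+2.30 pitch=+94.6°

Key-timestep trajectory:
   step    t(s)  b1.x    b1.z    b1.vx   b1.vz   b2.x    b2.z    b2.vx   b2.vz 
     36  0.1475   +0.000  +0.029  +0.000  +0.000   +0.047  +0.086  +0.041  -0.011
     73  0.2992   +0.000  +0.029  +0.000  +0.000   +0.058  +0.081  +0.106  -0.088
    109  0.4467   +0.000  +0.029  +0.000  +0.000   +0.079  +0.066  +0.177  -0.012


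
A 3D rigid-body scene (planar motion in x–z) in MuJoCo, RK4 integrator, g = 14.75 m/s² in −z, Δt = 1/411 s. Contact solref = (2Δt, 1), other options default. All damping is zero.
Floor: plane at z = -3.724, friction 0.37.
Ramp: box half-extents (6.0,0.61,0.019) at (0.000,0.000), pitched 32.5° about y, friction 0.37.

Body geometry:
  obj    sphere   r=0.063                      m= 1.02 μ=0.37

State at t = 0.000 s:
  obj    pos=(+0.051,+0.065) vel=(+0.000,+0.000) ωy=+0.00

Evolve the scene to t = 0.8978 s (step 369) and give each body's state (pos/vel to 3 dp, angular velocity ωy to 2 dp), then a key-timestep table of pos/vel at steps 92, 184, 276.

State at t = 0.8978 s:
  obj    pos=(+1.975,-1.161) vel=(+4.286,-2.731) ωy=+80.67

Key-timestep trajectory:
   step    t(s)  obj.x    obj.z    obj.vx   obj.vz 
     92  0.2238   +0.171  -0.011  +1.069  -0.681
    184  0.4477   +0.529  -0.240  +2.138  -1.362
    276  0.6715   +1.128  -0.621  +3.206  -2.043


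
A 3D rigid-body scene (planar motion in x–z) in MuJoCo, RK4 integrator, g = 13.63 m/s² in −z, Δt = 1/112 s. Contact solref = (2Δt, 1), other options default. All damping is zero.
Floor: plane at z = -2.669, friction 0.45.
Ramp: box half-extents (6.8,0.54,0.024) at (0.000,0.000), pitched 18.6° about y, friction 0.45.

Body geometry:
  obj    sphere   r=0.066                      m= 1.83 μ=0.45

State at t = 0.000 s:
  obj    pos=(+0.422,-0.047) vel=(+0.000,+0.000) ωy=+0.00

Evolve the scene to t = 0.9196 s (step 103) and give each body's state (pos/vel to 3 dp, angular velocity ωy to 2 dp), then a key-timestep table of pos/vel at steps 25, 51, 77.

State at t = 0.9196 s:
  obj    pos=(+1.666,-0.466) vel=(+2.706,-0.911) ωy=+43.26

Key-timestep trajectory:
   step    t(s)  obj.x    obj.z    obj.vx   obj.vz 
     25  0.2232   +0.495  -0.072  +0.657  -0.221
     51  0.4554   +0.727  -0.150  +1.340  -0.451
     77  0.6875   +1.118  -0.281  +2.023  -0.681


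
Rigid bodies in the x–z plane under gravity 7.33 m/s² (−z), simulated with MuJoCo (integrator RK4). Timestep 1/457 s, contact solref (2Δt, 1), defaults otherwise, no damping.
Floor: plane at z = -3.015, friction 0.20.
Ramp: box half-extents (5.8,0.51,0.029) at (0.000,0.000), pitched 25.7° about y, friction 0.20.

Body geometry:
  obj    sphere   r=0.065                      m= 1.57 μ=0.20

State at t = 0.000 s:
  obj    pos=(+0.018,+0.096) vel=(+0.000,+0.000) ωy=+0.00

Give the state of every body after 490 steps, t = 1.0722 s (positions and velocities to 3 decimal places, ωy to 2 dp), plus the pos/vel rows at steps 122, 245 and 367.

State at t = 1.0722 s:
  obj    pos=(+1.194,-0.470) vel=(+2.194,-1.056) ωy=+37.45

Key-timestep trajectory:
   step    t(s)  obj.x    obj.z    obj.vx   obj.vz 
    122  0.2670   +0.091  +0.061  +0.546  -0.263
    245  0.5361   +0.312  -0.046  +1.097  -0.528
    367  0.8031   +0.678  -0.222  +1.643  -0.791


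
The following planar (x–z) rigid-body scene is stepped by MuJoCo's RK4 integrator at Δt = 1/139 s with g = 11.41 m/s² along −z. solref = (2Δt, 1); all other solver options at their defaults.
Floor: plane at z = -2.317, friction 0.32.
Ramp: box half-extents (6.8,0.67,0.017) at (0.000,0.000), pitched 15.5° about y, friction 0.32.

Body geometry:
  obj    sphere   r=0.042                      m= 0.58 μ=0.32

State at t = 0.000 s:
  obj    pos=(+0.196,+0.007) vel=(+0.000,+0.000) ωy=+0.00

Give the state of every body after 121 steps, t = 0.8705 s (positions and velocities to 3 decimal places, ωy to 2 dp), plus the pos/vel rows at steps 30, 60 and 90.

State at t = 0.8705 s:
  obj    pos=(+0.991,-0.214) vel=(+1.827,-0.507) ωy=+45.13

Key-timestep trajectory:
   step    t(s)  obj.x    obj.z    obj.vx   obj.vz 
     30  0.2158   +0.245  -0.007  +0.453  -0.126
     60  0.4317   +0.392  -0.047  +0.906  -0.251
     90  0.6475   +0.636  -0.115  +1.359  -0.377


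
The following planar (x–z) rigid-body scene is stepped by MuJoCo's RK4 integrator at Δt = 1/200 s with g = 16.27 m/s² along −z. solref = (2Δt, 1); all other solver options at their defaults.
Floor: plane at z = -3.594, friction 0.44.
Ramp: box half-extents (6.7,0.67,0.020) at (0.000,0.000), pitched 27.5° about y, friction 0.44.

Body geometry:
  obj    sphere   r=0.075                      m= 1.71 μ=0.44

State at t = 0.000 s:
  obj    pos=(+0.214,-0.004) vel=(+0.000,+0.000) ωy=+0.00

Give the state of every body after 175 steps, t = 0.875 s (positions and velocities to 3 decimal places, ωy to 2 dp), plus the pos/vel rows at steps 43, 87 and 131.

State at t = 0.875 s:
  obj    pos=(+2.036,-0.953) vel=(+4.165,-2.168) ωy=+62.59

Key-timestep trajectory:
   step    t(s)  obj.x    obj.z    obj.vx   obj.vz 
     43  0.2150   +0.324  -0.062  +1.024  -0.533
     87  0.4350   +0.664  -0.239  +2.071  -1.078
    131  0.6550   +1.235  -0.536  +3.118  -1.623


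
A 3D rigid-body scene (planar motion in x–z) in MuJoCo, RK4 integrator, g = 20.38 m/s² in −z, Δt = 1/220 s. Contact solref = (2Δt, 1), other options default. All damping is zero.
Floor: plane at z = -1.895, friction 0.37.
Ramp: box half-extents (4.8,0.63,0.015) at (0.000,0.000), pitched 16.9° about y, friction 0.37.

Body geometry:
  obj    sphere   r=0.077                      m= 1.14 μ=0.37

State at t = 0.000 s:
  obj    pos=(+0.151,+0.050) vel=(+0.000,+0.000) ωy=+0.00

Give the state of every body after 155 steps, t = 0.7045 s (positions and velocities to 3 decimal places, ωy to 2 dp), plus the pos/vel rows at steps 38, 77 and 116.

State at t = 0.7045 s:
  obj    pos=(+1.156,-0.255) vel=(+2.853,-0.867) ωy=+38.71

Key-timestep trajectory:
   step    t(s)  obj.x    obj.z    obj.vx   obj.vz 
     38  0.1727   +0.212  +0.032  +0.700  -0.213
     77  0.3500   +0.399  -0.025  +1.417  -0.431
    116  0.5273   +0.714  -0.121  +2.135  -0.649


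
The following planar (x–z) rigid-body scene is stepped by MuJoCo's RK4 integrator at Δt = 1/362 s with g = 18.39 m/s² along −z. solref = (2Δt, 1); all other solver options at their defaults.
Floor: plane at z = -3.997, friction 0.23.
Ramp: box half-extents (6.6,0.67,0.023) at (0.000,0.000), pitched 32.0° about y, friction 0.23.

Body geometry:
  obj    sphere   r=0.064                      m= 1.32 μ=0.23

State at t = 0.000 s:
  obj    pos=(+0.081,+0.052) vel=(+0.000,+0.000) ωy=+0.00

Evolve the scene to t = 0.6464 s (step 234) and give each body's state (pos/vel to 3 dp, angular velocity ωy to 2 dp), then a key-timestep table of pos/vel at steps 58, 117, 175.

State at t = 0.6464 s:
  obj    pos=(+1.315,-0.719) vel=(+3.816,-2.385) ωy=+70.29

Key-timestep trajectory:
   step    t(s)  obj.x    obj.z    obj.vx   obj.vz 
     58  0.1602   +0.157  +0.005  +0.946  -0.591
    117  0.3232   +0.389  -0.141  +1.908  -1.192
    175  0.4834   +0.771  -0.379  +2.854  -1.783
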